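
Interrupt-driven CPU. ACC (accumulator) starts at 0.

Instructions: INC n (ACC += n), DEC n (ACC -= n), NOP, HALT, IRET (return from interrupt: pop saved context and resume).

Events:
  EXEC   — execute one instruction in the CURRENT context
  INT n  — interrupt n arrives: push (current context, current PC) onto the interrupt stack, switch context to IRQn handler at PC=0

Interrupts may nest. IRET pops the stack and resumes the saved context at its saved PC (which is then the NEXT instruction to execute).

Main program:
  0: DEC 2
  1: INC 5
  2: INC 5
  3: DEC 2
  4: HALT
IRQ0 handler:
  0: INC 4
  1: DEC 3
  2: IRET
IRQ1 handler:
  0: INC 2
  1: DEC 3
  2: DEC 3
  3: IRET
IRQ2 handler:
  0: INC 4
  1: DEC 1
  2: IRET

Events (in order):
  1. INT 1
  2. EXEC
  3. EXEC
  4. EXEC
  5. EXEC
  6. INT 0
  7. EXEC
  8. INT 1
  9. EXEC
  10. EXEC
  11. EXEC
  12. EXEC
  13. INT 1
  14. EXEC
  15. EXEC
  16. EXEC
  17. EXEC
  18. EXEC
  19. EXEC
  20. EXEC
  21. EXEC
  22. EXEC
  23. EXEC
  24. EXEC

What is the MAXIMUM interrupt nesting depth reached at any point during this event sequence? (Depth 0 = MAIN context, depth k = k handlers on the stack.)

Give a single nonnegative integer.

Answer: 2

Derivation:
Event 1 (INT 1): INT 1 arrives: push (MAIN, PC=0), enter IRQ1 at PC=0 (depth now 1) [depth=1]
Event 2 (EXEC): [IRQ1] PC=0: INC 2 -> ACC=2 [depth=1]
Event 3 (EXEC): [IRQ1] PC=1: DEC 3 -> ACC=-1 [depth=1]
Event 4 (EXEC): [IRQ1] PC=2: DEC 3 -> ACC=-4 [depth=1]
Event 5 (EXEC): [IRQ1] PC=3: IRET -> resume MAIN at PC=0 (depth now 0) [depth=0]
Event 6 (INT 0): INT 0 arrives: push (MAIN, PC=0), enter IRQ0 at PC=0 (depth now 1) [depth=1]
Event 7 (EXEC): [IRQ0] PC=0: INC 4 -> ACC=0 [depth=1]
Event 8 (INT 1): INT 1 arrives: push (IRQ0, PC=1), enter IRQ1 at PC=0 (depth now 2) [depth=2]
Event 9 (EXEC): [IRQ1] PC=0: INC 2 -> ACC=2 [depth=2]
Event 10 (EXEC): [IRQ1] PC=1: DEC 3 -> ACC=-1 [depth=2]
Event 11 (EXEC): [IRQ1] PC=2: DEC 3 -> ACC=-4 [depth=2]
Event 12 (EXEC): [IRQ1] PC=3: IRET -> resume IRQ0 at PC=1 (depth now 1) [depth=1]
Event 13 (INT 1): INT 1 arrives: push (IRQ0, PC=1), enter IRQ1 at PC=0 (depth now 2) [depth=2]
Event 14 (EXEC): [IRQ1] PC=0: INC 2 -> ACC=-2 [depth=2]
Event 15 (EXEC): [IRQ1] PC=1: DEC 3 -> ACC=-5 [depth=2]
Event 16 (EXEC): [IRQ1] PC=2: DEC 3 -> ACC=-8 [depth=2]
Event 17 (EXEC): [IRQ1] PC=3: IRET -> resume IRQ0 at PC=1 (depth now 1) [depth=1]
Event 18 (EXEC): [IRQ0] PC=1: DEC 3 -> ACC=-11 [depth=1]
Event 19 (EXEC): [IRQ0] PC=2: IRET -> resume MAIN at PC=0 (depth now 0) [depth=0]
Event 20 (EXEC): [MAIN] PC=0: DEC 2 -> ACC=-13 [depth=0]
Event 21 (EXEC): [MAIN] PC=1: INC 5 -> ACC=-8 [depth=0]
Event 22 (EXEC): [MAIN] PC=2: INC 5 -> ACC=-3 [depth=0]
Event 23 (EXEC): [MAIN] PC=3: DEC 2 -> ACC=-5 [depth=0]
Event 24 (EXEC): [MAIN] PC=4: HALT [depth=0]
Max depth observed: 2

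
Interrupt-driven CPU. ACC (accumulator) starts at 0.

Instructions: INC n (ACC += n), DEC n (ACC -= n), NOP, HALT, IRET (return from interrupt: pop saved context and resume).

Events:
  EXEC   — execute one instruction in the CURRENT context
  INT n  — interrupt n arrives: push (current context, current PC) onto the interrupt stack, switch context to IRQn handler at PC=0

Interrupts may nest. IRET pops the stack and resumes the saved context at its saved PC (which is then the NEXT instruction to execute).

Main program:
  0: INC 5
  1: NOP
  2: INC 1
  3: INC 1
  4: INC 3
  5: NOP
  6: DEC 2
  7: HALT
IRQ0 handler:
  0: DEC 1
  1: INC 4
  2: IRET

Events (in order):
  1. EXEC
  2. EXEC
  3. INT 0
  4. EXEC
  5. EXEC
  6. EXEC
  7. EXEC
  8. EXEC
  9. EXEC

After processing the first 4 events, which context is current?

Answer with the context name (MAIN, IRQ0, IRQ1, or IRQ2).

Event 1 (EXEC): [MAIN] PC=0: INC 5 -> ACC=5
Event 2 (EXEC): [MAIN] PC=1: NOP
Event 3 (INT 0): INT 0 arrives: push (MAIN, PC=2), enter IRQ0 at PC=0 (depth now 1)
Event 4 (EXEC): [IRQ0] PC=0: DEC 1 -> ACC=4

Answer: IRQ0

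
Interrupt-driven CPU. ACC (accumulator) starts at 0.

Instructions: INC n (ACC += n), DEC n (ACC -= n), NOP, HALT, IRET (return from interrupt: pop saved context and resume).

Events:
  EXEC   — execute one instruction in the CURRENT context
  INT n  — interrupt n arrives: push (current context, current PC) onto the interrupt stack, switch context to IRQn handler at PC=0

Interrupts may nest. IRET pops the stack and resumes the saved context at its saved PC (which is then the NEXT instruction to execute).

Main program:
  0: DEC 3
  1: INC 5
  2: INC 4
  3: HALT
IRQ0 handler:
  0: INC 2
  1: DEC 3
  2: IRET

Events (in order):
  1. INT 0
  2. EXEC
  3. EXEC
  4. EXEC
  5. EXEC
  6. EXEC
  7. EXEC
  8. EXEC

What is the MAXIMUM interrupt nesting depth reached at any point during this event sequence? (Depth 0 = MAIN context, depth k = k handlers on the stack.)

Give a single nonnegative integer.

Event 1 (INT 0): INT 0 arrives: push (MAIN, PC=0), enter IRQ0 at PC=0 (depth now 1) [depth=1]
Event 2 (EXEC): [IRQ0] PC=0: INC 2 -> ACC=2 [depth=1]
Event 3 (EXEC): [IRQ0] PC=1: DEC 3 -> ACC=-1 [depth=1]
Event 4 (EXEC): [IRQ0] PC=2: IRET -> resume MAIN at PC=0 (depth now 0) [depth=0]
Event 5 (EXEC): [MAIN] PC=0: DEC 3 -> ACC=-4 [depth=0]
Event 6 (EXEC): [MAIN] PC=1: INC 5 -> ACC=1 [depth=0]
Event 7 (EXEC): [MAIN] PC=2: INC 4 -> ACC=5 [depth=0]
Event 8 (EXEC): [MAIN] PC=3: HALT [depth=0]
Max depth observed: 1

Answer: 1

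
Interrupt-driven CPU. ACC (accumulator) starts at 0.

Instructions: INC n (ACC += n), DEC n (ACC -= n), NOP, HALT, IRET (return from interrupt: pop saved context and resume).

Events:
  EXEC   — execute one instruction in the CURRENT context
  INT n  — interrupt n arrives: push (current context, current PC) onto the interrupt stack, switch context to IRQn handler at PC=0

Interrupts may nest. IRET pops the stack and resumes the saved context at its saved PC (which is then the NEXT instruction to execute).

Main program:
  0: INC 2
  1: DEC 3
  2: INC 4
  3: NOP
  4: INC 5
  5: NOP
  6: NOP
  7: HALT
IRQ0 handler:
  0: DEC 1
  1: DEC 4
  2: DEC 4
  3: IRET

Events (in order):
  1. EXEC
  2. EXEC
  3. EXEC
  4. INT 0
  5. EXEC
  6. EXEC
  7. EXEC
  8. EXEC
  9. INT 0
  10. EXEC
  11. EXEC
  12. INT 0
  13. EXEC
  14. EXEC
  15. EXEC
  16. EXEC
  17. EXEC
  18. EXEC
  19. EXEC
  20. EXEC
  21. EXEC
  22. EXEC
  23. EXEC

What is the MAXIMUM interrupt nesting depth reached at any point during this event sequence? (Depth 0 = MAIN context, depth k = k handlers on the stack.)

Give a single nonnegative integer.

Event 1 (EXEC): [MAIN] PC=0: INC 2 -> ACC=2 [depth=0]
Event 2 (EXEC): [MAIN] PC=1: DEC 3 -> ACC=-1 [depth=0]
Event 3 (EXEC): [MAIN] PC=2: INC 4 -> ACC=3 [depth=0]
Event 4 (INT 0): INT 0 arrives: push (MAIN, PC=3), enter IRQ0 at PC=0 (depth now 1) [depth=1]
Event 5 (EXEC): [IRQ0] PC=0: DEC 1 -> ACC=2 [depth=1]
Event 6 (EXEC): [IRQ0] PC=1: DEC 4 -> ACC=-2 [depth=1]
Event 7 (EXEC): [IRQ0] PC=2: DEC 4 -> ACC=-6 [depth=1]
Event 8 (EXEC): [IRQ0] PC=3: IRET -> resume MAIN at PC=3 (depth now 0) [depth=0]
Event 9 (INT 0): INT 0 arrives: push (MAIN, PC=3), enter IRQ0 at PC=0 (depth now 1) [depth=1]
Event 10 (EXEC): [IRQ0] PC=0: DEC 1 -> ACC=-7 [depth=1]
Event 11 (EXEC): [IRQ0] PC=1: DEC 4 -> ACC=-11 [depth=1]
Event 12 (INT 0): INT 0 arrives: push (IRQ0, PC=2), enter IRQ0 at PC=0 (depth now 2) [depth=2]
Event 13 (EXEC): [IRQ0] PC=0: DEC 1 -> ACC=-12 [depth=2]
Event 14 (EXEC): [IRQ0] PC=1: DEC 4 -> ACC=-16 [depth=2]
Event 15 (EXEC): [IRQ0] PC=2: DEC 4 -> ACC=-20 [depth=2]
Event 16 (EXEC): [IRQ0] PC=3: IRET -> resume IRQ0 at PC=2 (depth now 1) [depth=1]
Event 17 (EXEC): [IRQ0] PC=2: DEC 4 -> ACC=-24 [depth=1]
Event 18 (EXEC): [IRQ0] PC=3: IRET -> resume MAIN at PC=3 (depth now 0) [depth=0]
Event 19 (EXEC): [MAIN] PC=3: NOP [depth=0]
Event 20 (EXEC): [MAIN] PC=4: INC 5 -> ACC=-19 [depth=0]
Event 21 (EXEC): [MAIN] PC=5: NOP [depth=0]
Event 22 (EXEC): [MAIN] PC=6: NOP [depth=0]
Event 23 (EXEC): [MAIN] PC=7: HALT [depth=0]
Max depth observed: 2

Answer: 2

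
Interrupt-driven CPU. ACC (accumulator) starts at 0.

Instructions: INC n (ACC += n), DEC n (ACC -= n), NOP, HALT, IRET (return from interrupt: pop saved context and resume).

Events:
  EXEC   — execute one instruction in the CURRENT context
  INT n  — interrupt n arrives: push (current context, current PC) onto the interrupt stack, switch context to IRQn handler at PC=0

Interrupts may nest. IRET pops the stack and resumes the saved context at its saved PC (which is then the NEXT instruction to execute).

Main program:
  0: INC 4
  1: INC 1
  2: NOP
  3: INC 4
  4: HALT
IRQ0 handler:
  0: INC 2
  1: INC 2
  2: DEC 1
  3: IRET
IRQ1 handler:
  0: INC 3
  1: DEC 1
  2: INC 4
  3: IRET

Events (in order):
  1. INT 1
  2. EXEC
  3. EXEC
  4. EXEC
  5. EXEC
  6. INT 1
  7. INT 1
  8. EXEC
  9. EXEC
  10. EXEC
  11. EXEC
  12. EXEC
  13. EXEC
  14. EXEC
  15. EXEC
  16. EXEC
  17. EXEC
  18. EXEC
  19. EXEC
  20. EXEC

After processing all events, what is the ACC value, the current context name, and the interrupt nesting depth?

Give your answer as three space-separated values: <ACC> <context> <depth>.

Event 1 (INT 1): INT 1 arrives: push (MAIN, PC=0), enter IRQ1 at PC=0 (depth now 1)
Event 2 (EXEC): [IRQ1] PC=0: INC 3 -> ACC=3
Event 3 (EXEC): [IRQ1] PC=1: DEC 1 -> ACC=2
Event 4 (EXEC): [IRQ1] PC=2: INC 4 -> ACC=6
Event 5 (EXEC): [IRQ1] PC=3: IRET -> resume MAIN at PC=0 (depth now 0)
Event 6 (INT 1): INT 1 arrives: push (MAIN, PC=0), enter IRQ1 at PC=0 (depth now 1)
Event 7 (INT 1): INT 1 arrives: push (IRQ1, PC=0), enter IRQ1 at PC=0 (depth now 2)
Event 8 (EXEC): [IRQ1] PC=0: INC 3 -> ACC=9
Event 9 (EXEC): [IRQ1] PC=1: DEC 1 -> ACC=8
Event 10 (EXEC): [IRQ1] PC=2: INC 4 -> ACC=12
Event 11 (EXEC): [IRQ1] PC=3: IRET -> resume IRQ1 at PC=0 (depth now 1)
Event 12 (EXEC): [IRQ1] PC=0: INC 3 -> ACC=15
Event 13 (EXEC): [IRQ1] PC=1: DEC 1 -> ACC=14
Event 14 (EXEC): [IRQ1] PC=2: INC 4 -> ACC=18
Event 15 (EXEC): [IRQ1] PC=3: IRET -> resume MAIN at PC=0 (depth now 0)
Event 16 (EXEC): [MAIN] PC=0: INC 4 -> ACC=22
Event 17 (EXEC): [MAIN] PC=1: INC 1 -> ACC=23
Event 18 (EXEC): [MAIN] PC=2: NOP
Event 19 (EXEC): [MAIN] PC=3: INC 4 -> ACC=27
Event 20 (EXEC): [MAIN] PC=4: HALT

Answer: 27 MAIN 0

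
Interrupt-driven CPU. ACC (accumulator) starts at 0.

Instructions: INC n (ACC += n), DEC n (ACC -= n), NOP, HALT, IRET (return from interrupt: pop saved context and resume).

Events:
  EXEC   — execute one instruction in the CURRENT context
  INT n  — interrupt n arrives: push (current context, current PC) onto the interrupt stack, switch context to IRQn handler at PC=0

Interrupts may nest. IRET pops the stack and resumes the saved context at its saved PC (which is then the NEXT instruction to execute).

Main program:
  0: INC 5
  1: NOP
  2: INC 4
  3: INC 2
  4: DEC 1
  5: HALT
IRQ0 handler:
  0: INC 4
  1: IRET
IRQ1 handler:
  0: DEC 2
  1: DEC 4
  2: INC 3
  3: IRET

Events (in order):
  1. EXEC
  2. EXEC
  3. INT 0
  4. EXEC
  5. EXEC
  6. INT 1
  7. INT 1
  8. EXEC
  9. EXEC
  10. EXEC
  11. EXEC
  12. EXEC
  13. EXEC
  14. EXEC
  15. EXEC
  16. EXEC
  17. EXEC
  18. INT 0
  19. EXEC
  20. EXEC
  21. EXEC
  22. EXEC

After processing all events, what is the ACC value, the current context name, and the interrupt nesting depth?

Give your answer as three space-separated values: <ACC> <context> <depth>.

Answer: 12 MAIN 0

Derivation:
Event 1 (EXEC): [MAIN] PC=0: INC 5 -> ACC=5
Event 2 (EXEC): [MAIN] PC=1: NOP
Event 3 (INT 0): INT 0 arrives: push (MAIN, PC=2), enter IRQ0 at PC=0 (depth now 1)
Event 4 (EXEC): [IRQ0] PC=0: INC 4 -> ACC=9
Event 5 (EXEC): [IRQ0] PC=1: IRET -> resume MAIN at PC=2 (depth now 0)
Event 6 (INT 1): INT 1 arrives: push (MAIN, PC=2), enter IRQ1 at PC=0 (depth now 1)
Event 7 (INT 1): INT 1 arrives: push (IRQ1, PC=0), enter IRQ1 at PC=0 (depth now 2)
Event 8 (EXEC): [IRQ1] PC=0: DEC 2 -> ACC=7
Event 9 (EXEC): [IRQ1] PC=1: DEC 4 -> ACC=3
Event 10 (EXEC): [IRQ1] PC=2: INC 3 -> ACC=6
Event 11 (EXEC): [IRQ1] PC=3: IRET -> resume IRQ1 at PC=0 (depth now 1)
Event 12 (EXEC): [IRQ1] PC=0: DEC 2 -> ACC=4
Event 13 (EXEC): [IRQ1] PC=1: DEC 4 -> ACC=0
Event 14 (EXEC): [IRQ1] PC=2: INC 3 -> ACC=3
Event 15 (EXEC): [IRQ1] PC=3: IRET -> resume MAIN at PC=2 (depth now 0)
Event 16 (EXEC): [MAIN] PC=2: INC 4 -> ACC=7
Event 17 (EXEC): [MAIN] PC=3: INC 2 -> ACC=9
Event 18 (INT 0): INT 0 arrives: push (MAIN, PC=4), enter IRQ0 at PC=0 (depth now 1)
Event 19 (EXEC): [IRQ0] PC=0: INC 4 -> ACC=13
Event 20 (EXEC): [IRQ0] PC=1: IRET -> resume MAIN at PC=4 (depth now 0)
Event 21 (EXEC): [MAIN] PC=4: DEC 1 -> ACC=12
Event 22 (EXEC): [MAIN] PC=5: HALT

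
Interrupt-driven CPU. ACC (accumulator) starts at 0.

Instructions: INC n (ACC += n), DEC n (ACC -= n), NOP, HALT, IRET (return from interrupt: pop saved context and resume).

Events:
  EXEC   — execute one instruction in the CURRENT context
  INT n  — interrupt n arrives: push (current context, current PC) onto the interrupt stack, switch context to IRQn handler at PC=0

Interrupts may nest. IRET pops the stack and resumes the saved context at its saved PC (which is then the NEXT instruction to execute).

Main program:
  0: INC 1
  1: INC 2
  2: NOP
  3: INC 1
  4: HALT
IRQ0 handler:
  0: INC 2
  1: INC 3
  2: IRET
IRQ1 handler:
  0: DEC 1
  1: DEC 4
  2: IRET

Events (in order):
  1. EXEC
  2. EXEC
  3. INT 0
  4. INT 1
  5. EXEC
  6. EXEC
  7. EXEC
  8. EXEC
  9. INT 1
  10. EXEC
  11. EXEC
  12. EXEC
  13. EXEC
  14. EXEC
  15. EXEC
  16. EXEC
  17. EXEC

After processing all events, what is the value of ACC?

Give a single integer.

Answer: -1

Derivation:
Event 1 (EXEC): [MAIN] PC=0: INC 1 -> ACC=1
Event 2 (EXEC): [MAIN] PC=1: INC 2 -> ACC=3
Event 3 (INT 0): INT 0 arrives: push (MAIN, PC=2), enter IRQ0 at PC=0 (depth now 1)
Event 4 (INT 1): INT 1 arrives: push (IRQ0, PC=0), enter IRQ1 at PC=0 (depth now 2)
Event 5 (EXEC): [IRQ1] PC=0: DEC 1 -> ACC=2
Event 6 (EXEC): [IRQ1] PC=1: DEC 4 -> ACC=-2
Event 7 (EXEC): [IRQ1] PC=2: IRET -> resume IRQ0 at PC=0 (depth now 1)
Event 8 (EXEC): [IRQ0] PC=0: INC 2 -> ACC=0
Event 9 (INT 1): INT 1 arrives: push (IRQ0, PC=1), enter IRQ1 at PC=0 (depth now 2)
Event 10 (EXEC): [IRQ1] PC=0: DEC 1 -> ACC=-1
Event 11 (EXEC): [IRQ1] PC=1: DEC 4 -> ACC=-5
Event 12 (EXEC): [IRQ1] PC=2: IRET -> resume IRQ0 at PC=1 (depth now 1)
Event 13 (EXEC): [IRQ0] PC=1: INC 3 -> ACC=-2
Event 14 (EXEC): [IRQ0] PC=2: IRET -> resume MAIN at PC=2 (depth now 0)
Event 15 (EXEC): [MAIN] PC=2: NOP
Event 16 (EXEC): [MAIN] PC=3: INC 1 -> ACC=-1
Event 17 (EXEC): [MAIN] PC=4: HALT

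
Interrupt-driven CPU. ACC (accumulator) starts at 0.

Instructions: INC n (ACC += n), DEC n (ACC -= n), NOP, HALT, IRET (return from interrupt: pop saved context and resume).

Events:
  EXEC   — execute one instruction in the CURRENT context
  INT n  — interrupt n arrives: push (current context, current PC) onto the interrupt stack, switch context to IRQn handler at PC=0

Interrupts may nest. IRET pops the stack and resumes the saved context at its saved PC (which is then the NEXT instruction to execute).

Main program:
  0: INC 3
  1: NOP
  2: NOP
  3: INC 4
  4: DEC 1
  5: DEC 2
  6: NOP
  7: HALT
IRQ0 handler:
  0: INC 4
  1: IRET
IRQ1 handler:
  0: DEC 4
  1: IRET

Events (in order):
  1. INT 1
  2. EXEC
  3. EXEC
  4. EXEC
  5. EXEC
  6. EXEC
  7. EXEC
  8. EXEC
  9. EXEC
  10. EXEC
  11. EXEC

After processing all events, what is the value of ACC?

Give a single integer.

Answer: 0

Derivation:
Event 1 (INT 1): INT 1 arrives: push (MAIN, PC=0), enter IRQ1 at PC=0 (depth now 1)
Event 2 (EXEC): [IRQ1] PC=0: DEC 4 -> ACC=-4
Event 3 (EXEC): [IRQ1] PC=1: IRET -> resume MAIN at PC=0 (depth now 0)
Event 4 (EXEC): [MAIN] PC=0: INC 3 -> ACC=-1
Event 5 (EXEC): [MAIN] PC=1: NOP
Event 6 (EXEC): [MAIN] PC=2: NOP
Event 7 (EXEC): [MAIN] PC=3: INC 4 -> ACC=3
Event 8 (EXEC): [MAIN] PC=4: DEC 1 -> ACC=2
Event 9 (EXEC): [MAIN] PC=5: DEC 2 -> ACC=0
Event 10 (EXEC): [MAIN] PC=6: NOP
Event 11 (EXEC): [MAIN] PC=7: HALT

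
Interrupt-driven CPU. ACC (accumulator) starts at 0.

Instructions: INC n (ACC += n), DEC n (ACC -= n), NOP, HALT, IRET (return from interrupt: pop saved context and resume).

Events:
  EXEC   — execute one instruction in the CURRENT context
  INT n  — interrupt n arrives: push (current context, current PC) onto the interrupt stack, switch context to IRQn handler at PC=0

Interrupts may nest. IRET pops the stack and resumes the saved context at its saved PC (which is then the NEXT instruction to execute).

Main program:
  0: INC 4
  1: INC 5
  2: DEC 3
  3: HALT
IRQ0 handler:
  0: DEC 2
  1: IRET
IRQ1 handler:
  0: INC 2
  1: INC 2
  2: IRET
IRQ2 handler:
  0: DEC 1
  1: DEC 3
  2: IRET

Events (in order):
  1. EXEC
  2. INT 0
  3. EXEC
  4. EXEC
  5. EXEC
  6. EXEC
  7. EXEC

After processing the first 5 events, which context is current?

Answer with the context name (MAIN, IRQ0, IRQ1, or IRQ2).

Answer: MAIN

Derivation:
Event 1 (EXEC): [MAIN] PC=0: INC 4 -> ACC=4
Event 2 (INT 0): INT 0 arrives: push (MAIN, PC=1), enter IRQ0 at PC=0 (depth now 1)
Event 3 (EXEC): [IRQ0] PC=0: DEC 2 -> ACC=2
Event 4 (EXEC): [IRQ0] PC=1: IRET -> resume MAIN at PC=1 (depth now 0)
Event 5 (EXEC): [MAIN] PC=1: INC 5 -> ACC=7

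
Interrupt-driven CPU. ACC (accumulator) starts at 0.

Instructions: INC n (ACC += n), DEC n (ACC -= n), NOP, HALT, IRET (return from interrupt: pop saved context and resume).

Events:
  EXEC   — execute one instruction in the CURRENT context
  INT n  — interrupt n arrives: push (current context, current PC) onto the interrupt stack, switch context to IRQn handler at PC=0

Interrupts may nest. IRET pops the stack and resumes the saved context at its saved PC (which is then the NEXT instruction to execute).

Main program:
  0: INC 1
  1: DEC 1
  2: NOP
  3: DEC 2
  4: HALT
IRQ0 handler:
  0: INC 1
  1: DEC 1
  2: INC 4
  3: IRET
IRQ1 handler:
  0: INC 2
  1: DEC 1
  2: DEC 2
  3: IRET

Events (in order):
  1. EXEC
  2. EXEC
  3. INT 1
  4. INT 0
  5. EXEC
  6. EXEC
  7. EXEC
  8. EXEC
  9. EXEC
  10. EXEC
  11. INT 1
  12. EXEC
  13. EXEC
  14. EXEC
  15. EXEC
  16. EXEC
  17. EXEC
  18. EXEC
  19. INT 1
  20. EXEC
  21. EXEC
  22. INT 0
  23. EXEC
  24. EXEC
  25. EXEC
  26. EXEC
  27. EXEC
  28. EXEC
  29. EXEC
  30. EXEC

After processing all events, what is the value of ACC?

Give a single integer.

Answer: 3

Derivation:
Event 1 (EXEC): [MAIN] PC=0: INC 1 -> ACC=1
Event 2 (EXEC): [MAIN] PC=1: DEC 1 -> ACC=0
Event 3 (INT 1): INT 1 arrives: push (MAIN, PC=2), enter IRQ1 at PC=0 (depth now 1)
Event 4 (INT 0): INT 0 arrives: push (IRQ1, PC=0), enter IRQ0 at PC=0 (depth now 2)
Event 5 (EXEC): [IRQ0] PC=0: INC 1 -> ACC=1
Event 6 (EXEC): [IRQ0] PC=1: DEC 1 -> ACC=0
Event 7 (EXEC): [IRQ0] PC=2: INC 4 -> ACC=4
Event 8 (EXEC): [IRQ0] PC=3: IRET -> resume IRQ1 at PC=0 (depth now 1)
Event 9 (EXEC): [IRQ1] PC=0: INC 2 -> ACC=6
Event 10 (EXEC): [IRQ1] PC=1: DEC 1 -> ACC=5
Event 11 (INT 1): INT 1 arrives: push (IRQ1, PC=2), enter IRQ1 at PC=0 (depth now 2)
Event 12 (EXEC): [IRQ1] PC=0: INC 2 -> ACC=7
Event 13 (EXEC): [IRQ1] PC=1: DEC 1 -> ACC=6
Event 14 (EXEC): [IRQ1] PC=2: DEC 2 -> ACC=4
Event 15 (EXEC): [IRQ1] PC=3: IRET -> resume IRQ1 at PC=2 (depth now 1)
Event 16 (EXEC): [IRQ1] PC=2: DEC 2 -> ACC=2
Event 17 (EXEC): [IRQ1] PC=3: IRET -> resume MAIN at PC=2 (depth now 0)
Event 18 (EXEC): [MAIN] PC=2: NOP
Event 19 (INT 1): INT 1 arrives: push (MAIN, PC=3), enter IRQ1 at PC=0 (depth now 1)
Event 20 (EXEC): [IRQ1] PC=0: INC 2 -> ACC=4
Event 21 (EXEC): [IRQ1] PC=1: DEC 1 -> ACC=3
Event 22 (INT 0): INT 0 arrives: push (IRQ1, PC=2), enter IRQ0 at PC=0 (depth now 2)
Event 23 (EXEC): [IRQ0] PC=0: INC 1 -> ACC=4
Event 24 (EXEC): [IRQ0] PC=1: DEC 1 -> ACC=3
Event 25 (EXEC): [IRQ0] PC=2: INC 4 -> ACC=7
Event 26 (EXEC): [IRQ0] PC=3: IRET -> resume IRQ1 at PC=2 (depth now 1)
Event 27 (EXEC): [IRQ1] PC=2: DEC 2 -> ACC=5
Event 28 (EXEC): [IRQ1] PC=3: IRET -> resume MAIN at PC=3 (depth now 0)
Event 29 (EXEC): [MAIN] PC=3: DEC 2 -> ACC=3
Event 30 (EXEC): [MAIN] PC=4: HALT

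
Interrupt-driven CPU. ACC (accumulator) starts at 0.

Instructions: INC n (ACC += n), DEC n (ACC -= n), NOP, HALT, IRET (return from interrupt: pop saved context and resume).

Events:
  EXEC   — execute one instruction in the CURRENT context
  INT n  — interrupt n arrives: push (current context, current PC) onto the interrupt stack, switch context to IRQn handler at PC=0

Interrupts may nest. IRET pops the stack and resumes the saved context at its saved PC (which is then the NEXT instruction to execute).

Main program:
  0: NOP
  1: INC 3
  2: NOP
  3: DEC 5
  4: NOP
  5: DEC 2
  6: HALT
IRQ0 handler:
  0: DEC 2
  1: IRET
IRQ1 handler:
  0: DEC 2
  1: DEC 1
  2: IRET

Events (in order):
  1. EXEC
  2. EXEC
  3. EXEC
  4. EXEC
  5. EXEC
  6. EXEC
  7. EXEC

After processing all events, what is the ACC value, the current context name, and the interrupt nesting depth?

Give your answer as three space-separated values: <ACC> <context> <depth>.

Answer: -4 MAIN 0

Derivation:
Event 1 (EXEC): [MAIN] PC=0: NOP
Event 2 (EXEC): [MAIN] PC=1: INC 3 -> ACC=3
Event 3 (EXEC): [MAIN] PC=2: NOP
Event 4 (EXEC): [MAIN] PC=3: DEC 5 -> ACC=-2
Event 5 (EXEC): [MAIN] PC=4: NOP
Event 6 (EXEC): [MAIN] PC=5: DEC 2 -> ACC=-4
Event 7 (EXEC): [MAIN] PC=6: HALT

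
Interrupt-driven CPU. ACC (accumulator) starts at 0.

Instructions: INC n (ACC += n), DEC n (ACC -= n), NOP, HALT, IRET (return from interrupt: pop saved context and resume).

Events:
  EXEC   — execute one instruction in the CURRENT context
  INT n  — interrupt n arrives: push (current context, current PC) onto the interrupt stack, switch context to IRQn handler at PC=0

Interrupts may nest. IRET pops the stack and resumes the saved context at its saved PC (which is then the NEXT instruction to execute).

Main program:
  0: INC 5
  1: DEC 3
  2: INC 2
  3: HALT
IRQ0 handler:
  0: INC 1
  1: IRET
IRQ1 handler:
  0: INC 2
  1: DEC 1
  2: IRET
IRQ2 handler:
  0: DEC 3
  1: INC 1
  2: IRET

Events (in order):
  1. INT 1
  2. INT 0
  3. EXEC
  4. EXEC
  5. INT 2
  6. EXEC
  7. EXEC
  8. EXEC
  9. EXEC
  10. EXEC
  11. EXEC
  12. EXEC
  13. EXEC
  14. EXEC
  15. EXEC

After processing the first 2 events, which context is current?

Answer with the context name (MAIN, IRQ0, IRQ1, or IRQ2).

Answer: IRQ0

Derivation:
Event 1 (INT 1): INT 1 arrives: push (MAIN, PC=0), enter IRQ1 at PC=0 (depth now 1)
Event 2 (INT 0): INT 0 arrives: push (IRQ1, PC=0), enter IRQ0 at PC=0 (depth now 2)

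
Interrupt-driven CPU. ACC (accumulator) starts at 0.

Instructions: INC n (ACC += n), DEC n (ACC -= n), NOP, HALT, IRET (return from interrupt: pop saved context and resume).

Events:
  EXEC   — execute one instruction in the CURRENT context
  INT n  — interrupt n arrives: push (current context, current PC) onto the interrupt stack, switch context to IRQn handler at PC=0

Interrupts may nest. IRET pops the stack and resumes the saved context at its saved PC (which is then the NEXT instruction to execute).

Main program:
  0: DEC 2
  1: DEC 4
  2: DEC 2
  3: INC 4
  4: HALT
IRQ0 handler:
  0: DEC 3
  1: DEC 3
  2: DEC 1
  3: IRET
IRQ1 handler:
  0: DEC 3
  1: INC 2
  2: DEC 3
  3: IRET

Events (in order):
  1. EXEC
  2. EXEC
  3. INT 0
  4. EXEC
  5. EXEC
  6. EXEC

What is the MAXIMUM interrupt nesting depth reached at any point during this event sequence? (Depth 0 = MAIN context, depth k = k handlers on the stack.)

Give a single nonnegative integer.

Answer: 1

Derivation:
Event 1 (EXEC): [MAIN] PC=0: DEC 2 -> ACC=-2 [depth=0]
Event 2 (EXEC): [MAIN] PC=1: DEC 4 -> ACC=-6 [depth=0]
Event 3 (INT 0): INT 0 arrives: push (MAIN, PC=2), enter IRQ0 at PC=0 (depth now 1) [depth=1]
Event 4 (EXEC): [IRQ0] PC=0: DEC 3 -> ACC=-9 [depth=1]
Event 5 (EXEC): [IRQ0] PC=1: DEC 3 -> ACC=-12 [depth=1]
Event 6 (EXEC): [IRQ0] PC=2: DEC 1 -> ACC=-13 [depth=1]
Max depth observed: 1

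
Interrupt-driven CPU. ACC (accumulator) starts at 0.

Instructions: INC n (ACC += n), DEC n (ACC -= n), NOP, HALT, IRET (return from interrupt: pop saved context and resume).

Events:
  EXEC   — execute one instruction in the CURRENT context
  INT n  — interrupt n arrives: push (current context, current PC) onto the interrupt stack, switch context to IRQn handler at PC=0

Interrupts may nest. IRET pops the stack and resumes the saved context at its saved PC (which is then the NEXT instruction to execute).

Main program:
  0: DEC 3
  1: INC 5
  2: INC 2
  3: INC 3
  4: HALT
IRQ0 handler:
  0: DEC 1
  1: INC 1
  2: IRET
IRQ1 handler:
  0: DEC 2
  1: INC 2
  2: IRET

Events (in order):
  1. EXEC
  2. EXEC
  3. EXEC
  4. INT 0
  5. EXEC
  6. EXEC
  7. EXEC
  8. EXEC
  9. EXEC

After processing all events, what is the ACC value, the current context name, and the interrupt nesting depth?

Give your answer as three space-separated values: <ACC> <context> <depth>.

Answer: 7 MAIN 0

Derivation:
Event 1 (EXEC): [MAIN] PC=0: DEC 3 -> ACC=-3
Event 2 (EXEC): [MAIN] PC=1: INC 5 -> ACC=2
Event 3 (EXEC): [MAIN] PC=2: INC 2 -> ACC=4
Event 4 (INT 0): INT 0 arrives: push (MAIN, PC=3), enter IRQ0 at PC=0 (depth now 1)
Event 5 (EXEC): [IRQ0] PC=0: DEC 1 -> ACC=3
Event 6 (EXEC): [IRQ0] PC=1: INC 1 -> ACC=4
Event 7 (EXEC): [IRQ0] PC=2: IRET -> resume MAIN at PC=3 (depth now 0)
Event 8 (EXEC): [MAIN] PC=3: INC 3 -> ACC=7
Event 9 (EXEC): [MAIN] PC=4: HALT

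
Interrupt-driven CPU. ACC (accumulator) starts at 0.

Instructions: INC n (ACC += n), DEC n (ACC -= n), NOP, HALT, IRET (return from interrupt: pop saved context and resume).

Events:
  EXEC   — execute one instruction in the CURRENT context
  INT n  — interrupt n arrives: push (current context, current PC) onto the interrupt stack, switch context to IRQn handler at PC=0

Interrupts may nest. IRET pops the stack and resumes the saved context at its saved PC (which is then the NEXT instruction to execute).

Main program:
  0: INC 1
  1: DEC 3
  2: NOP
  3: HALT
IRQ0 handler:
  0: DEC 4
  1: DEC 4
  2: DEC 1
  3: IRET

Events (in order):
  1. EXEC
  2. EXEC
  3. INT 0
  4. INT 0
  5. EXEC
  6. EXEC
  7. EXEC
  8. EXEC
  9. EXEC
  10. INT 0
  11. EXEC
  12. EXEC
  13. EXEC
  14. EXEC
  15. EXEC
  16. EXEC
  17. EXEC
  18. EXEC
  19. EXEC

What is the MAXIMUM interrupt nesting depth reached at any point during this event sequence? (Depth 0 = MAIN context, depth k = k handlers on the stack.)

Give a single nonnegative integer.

Event 1 (EXEC): [MAIN] PC=0: INC 1 -> ACC=1 [depth=0]
Event 2 (EXEC): [MAIN] PC=1: DEC 3 -> ACC=-2 [depth=0]
Event 3 (INT 0): INT 0 arrives: push (MAIN, PC=2), enter IRQ0 at PC=0 (depth now 1) [depth=1]
Event 4 (INT 0): INT 0 arrives: push (IRQ0, PC=0), enter IRQ0 at PC=0 (depth now 2) [depth=2]
Event 5 (EXEC): [IRQ0] PC=0: DEC 4 -> ACC=-6 [depth=2]
Event 6 (EXEC): [IRQ0] PC=1: DEC 4 -> ACC=-10 [depth=2]
Event 7 (EXEC): [IRQ0] PC=2: DEC 1 -> ACC=-11 [depth=2]
Event 8 (EXEC): [IRQ0] PC=3: IRET -> resume IRQ0 at PC=0 (depth now 1) [depth=1]
Event 9 (EXEC): [IRQ0] PC=0: DEC 4 -> ACC=-15 [depth=1]
Event 10 (INT 0): INT 0 arrives: push (IRQ0, PC=1), enter IRQ0 at PC=0 (depth now 2) [depth=2]
Event 11 (EXEC): [IRQ0] PC=0: DEC 4 -> ACC=-19 [depth=2]
Event 12 (EXEC): [IRQ0] PC=1: DEC 4 -> ACC=-23 [depth=2]
Event 13 (EXEC): [IRQ0] PC=2: DEC 1 -> ACC=-24 [depth=2]
Event 14 (EXEC): [IRQ0] PC=3: IRET -> resume IRQ0 at PC=1 (depth now 1) [depth=1]
Event 15 (EXEC): [IRQ0] PC=1: DEC 4 -> ACC=-28 [depth=1]
Event 16 (EXEC): [IRQ0] PC=2: DEC 1 -> ACC=-29 [depth=1]
Event 17 (EXEC): [IRQ0] PC=3: IRET -> resume MAIN at PC=2 (depth now 0) [depth=0]
Event 18 (EXEC): [MAIN] PC=2: NOP [depth=0]
Event 19 (EXEC): [MAIN] PC=3: HALT [depth=0]
Max depth observed: 2

Answer: 2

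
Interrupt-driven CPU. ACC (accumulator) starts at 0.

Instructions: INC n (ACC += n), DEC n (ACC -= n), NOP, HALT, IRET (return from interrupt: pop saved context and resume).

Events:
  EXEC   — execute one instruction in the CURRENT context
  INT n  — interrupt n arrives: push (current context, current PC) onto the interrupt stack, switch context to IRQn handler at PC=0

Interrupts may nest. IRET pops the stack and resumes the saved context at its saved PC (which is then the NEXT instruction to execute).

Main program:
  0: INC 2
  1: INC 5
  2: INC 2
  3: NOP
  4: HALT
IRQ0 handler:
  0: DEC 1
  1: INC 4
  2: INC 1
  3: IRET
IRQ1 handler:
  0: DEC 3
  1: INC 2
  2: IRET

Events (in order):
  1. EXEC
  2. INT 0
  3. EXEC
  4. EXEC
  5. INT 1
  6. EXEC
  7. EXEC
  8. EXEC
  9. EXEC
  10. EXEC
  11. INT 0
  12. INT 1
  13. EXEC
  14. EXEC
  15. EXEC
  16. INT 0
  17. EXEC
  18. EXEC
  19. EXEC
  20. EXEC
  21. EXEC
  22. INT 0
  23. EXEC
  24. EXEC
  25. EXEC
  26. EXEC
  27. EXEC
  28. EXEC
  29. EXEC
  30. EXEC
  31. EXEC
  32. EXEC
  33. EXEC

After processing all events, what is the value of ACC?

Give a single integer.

Event 1 (EXEC): [MAIN] PC=0: INC 2 -> ACC=2
Event 2 (INT 0): INT 0 arrives: push (MAIN, PC=1), enter IRQ0 at PC=0 (depth now 1)
Event 3 (EXEC): [IRQ0] PC=0: DEC 1 -> ACC=1
Event 4 (EXEC): [IRQ0] PC=1: INC 4 -> ACC=5
Event 5 (INT 1): INT 1 arrives: push (IRQ0, PC=2), enter IRQ1 at PC=0 (depth now 2)
Event 6 (EXEC): [IRQ1] PC=0: DEC 3 -> ACC=2
Event 7 (EXEC): [IRQ1] PC=1: INC 2 -> ACC=4
Event 8 (EXEC): [IRQ1] PC=2: IRET -> resume IRQ0 at PC=2 (depth now 1)
Event 9 (EXEC): [IRQ0] PC=2: INC 1 -> ACC=5
Event 10 (EXEC): [IRQ0] PC=3: IRET -> resume MAIN at PC=1 (depth now 0)
Event 11 (INT 0): INT 0 arrives: push (MAIN, PC=1), enter IRQ0 at PC=0 (depth now 1)
Event 12 (INT 1): INT 1 arrives: push (IRQ0, PC=0), enter IRQ1 at PC=0 (depth now 2)
Event 13 (EXEC): [IRQ1] PC=0: DEC 3 -> ACC=2
Event 14 (EXEC): [IRQ1] PC=1: INC 2 -> ACC=4
Event 15 (EXEC): [IRQ1] PC=2: IRET -> resume IRQ0 at PC=0 (depth now 1)
Event 16 (INT 0): INT 0 arrives: push (IRQ0, PC=0), enter IRQ0 at PC=0 (depth now 2)
Event 17 (EXEC): [IRQ0] PC=0: DEC 1 -> ACC=3
Event 18 (EXEC): [IRQ0] PC=1: INC 4 -> ACC=7
Event 19 (EXEC): [IRQ0] PC=2: INC 1 -> ACC=8
Event 20 (EXEC): [IRQ0] PC=3: IRET -> resume IRQ0 at PC=0 (depth now 1)
Event 21 (EXEC): [IRQ0] PC=0: DEC 1 -> ACC=7
Event 22 (INT 0): INT 0 arrives: push (IRQ0, PC=1), enter IRQ0 at PC=0 (depth now 2)
Event 23 (EXEC): [IRQ0] PC=0: DEC 1 -> ACC=6
Event 24 (EXEC): [IRQ0] PC=1: INC 4 -> ACC=10
Event 25 (EXEC): [IRQ0] PC=2: INC 1 -> ACC=11
Event 26 (EXEC): [IRQ0] PC=3: IRET -> resume IRQ0 at PC=1 (depth now 1)
Event 27 (EXEC): [IRQ0] PC=1: INC 4 -> ACC=15
Event 28 (EXEC): [IRQ0] PC=2: INC 1 -> ACC=16
Event 29 (EXEC): [IRQ0] PC=3: IRET -> resume MAIN at PC=1 (depth now 0)
Event 30 (EXEC): [MAIN] PC=1: INC 5 -> ACC=21
Event 31 (EXEC): [MAIN] PC=2: INC 2 -> ACC=23
Event 32 (EXEC): [MAIN] PC=3: NOP
Event 33 (EXEC): [MAIN] PC=4: HALT

Answer: 23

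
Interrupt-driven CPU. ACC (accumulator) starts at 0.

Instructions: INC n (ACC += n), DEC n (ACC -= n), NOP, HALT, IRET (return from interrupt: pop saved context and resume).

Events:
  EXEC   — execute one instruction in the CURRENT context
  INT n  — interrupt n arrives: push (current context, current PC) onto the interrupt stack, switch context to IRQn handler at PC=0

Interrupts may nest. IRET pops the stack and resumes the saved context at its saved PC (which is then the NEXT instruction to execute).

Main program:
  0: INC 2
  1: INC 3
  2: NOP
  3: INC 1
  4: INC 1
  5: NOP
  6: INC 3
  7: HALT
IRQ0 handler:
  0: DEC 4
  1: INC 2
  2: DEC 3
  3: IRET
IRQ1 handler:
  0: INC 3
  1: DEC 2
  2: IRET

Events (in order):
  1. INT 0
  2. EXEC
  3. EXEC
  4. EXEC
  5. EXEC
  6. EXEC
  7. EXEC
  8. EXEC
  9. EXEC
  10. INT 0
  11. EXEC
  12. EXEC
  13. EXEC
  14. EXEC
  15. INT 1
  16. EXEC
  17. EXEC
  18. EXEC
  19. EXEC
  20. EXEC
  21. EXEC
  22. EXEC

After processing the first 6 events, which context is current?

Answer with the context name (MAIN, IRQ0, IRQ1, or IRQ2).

Event 1 (INT 0): INT 0 arrives: push (MAIN, PC=0), enter IRQ0 at PC=0 (depth now 1)
Event 2 (EXEC): [IRQ0] PC=0: DEC 4 -> ACC=-4
Event 3 (EXEC): [IRQ0] PC=1: INC 2 -> ACC=-2
Event 4 (EXEC): [IRQ0] PC=2: DEC 3 -> ACC=-5
Event 5 (EXEC): [IRQ0] PC=3: IRET -> resume MAIN at PC=0 (depth now 0)
Event 6 (EXEC): [MAIN] PC=0: INC 2 -> ACC=-3

Answer: MAIN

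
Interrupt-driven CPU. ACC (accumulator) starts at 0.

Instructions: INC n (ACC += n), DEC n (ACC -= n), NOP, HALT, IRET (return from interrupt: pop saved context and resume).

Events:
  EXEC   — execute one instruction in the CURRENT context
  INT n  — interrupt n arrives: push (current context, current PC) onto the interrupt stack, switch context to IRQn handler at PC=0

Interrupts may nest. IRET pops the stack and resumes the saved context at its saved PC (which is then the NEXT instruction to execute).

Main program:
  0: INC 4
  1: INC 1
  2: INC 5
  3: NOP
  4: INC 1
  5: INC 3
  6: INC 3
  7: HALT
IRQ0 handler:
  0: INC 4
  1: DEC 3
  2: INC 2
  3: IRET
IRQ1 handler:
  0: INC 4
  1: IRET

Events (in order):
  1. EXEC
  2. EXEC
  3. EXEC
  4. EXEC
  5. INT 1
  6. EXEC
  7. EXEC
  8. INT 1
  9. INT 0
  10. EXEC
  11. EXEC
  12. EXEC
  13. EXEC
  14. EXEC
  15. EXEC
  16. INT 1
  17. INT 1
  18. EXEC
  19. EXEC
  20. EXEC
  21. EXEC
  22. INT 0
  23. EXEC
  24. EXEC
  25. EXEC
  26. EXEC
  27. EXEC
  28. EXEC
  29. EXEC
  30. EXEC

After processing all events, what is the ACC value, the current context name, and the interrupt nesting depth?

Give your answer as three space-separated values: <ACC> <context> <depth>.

Event 1 (EXEC): [MAIN] PC=0: INC 4 -> ACC=4
Event 2 (EXEC): [MAIN] PC=1: INC 1 -> ACC=5
Event 3 (EXEC): [MAIN] PC=2: INC 5 -> ACC=10
Event 4 (EXEC): [MAIN] PC=3: NOP
Event 5 (INT 1): INT 1 arrives: push (MAIN, PC=4), enter IRQ1 at PC=0 (depth now 1)
Event 6 (EXEC): [IRQ1] PC=0: INC 4 -> ACC=14
Event 7 (EXEC): [IRQ1] PC=1: IRET -> resume MAIN at PC=4 (depth now 0)
Event 8 (INT 1): INT 1 arrives: push (MAIN, PC=4), enter IRQ1 at PC=0 (depth now 1)
Event 9 (INT 0): INT 0 arrives: push (IRQ1, PC=0), enter IRQ0 at PC=0 (depth now 2)
Event 10 (EXEC): [IRQ0] PC=0: INC 4 -> ACC=18
Event 11 (EXEC): [IRQ0] PC=1: DEC 3 -> ACC=15
Event 12 (EXEC): [IRQ0] PC=2: INC 2 -> ACC=17
Event 13 (EXEC): [IRQ0] PC=3: IRET -> resume IRQ1 at PC=0 (depth now 1)
Event 14 (EXEC): [IRQ1] PC=0: INC 4 -> ACC=21
Event 15 (EXEC): [IRQ1] PC=1: IRET -> resume MAIN at PC=4 (depth now 0)
Event 16 (INT 1): INT 1 arrives: push (MAIN, PC=4), enter IRQ1 at PC=0 (depth now 1)
Event 17 (INT 1): INT 1 arrives: push (IRQ1, PC=0), enter IRQ1 at PC=0 (depth now 2)
Event 18 (EXEC): [IRQ1] PC=0: INC 4 -> ACC=25
Event 19 (EXEC): [IRQ1] PC=1: IRET -> resume IRQ1 at PC=0 (depth now 1)
Event 20 (EXEC): [IRQ1] PC=0: INC 4 -> ACC=29
Event 21 (EXEC): [IRQ1] PC=1: IRET -> resume MAIN at PC=4 (depth now 0)
Event 22 (INT 0): INT 0 arrives: push (MAIN, PC=4), enter IRQ0 at PC=0 (depth now 1)
Event 23 (EXEC): [IRQ0] PC=0: INC 4 -> ACC=33
Event 24 (EXEC): [IRQ0] PC=1: DEC 3 -> ACC=30
Event 25 (EXEC): [IRQ0] PC=2: INC 2 -> ACC=32
Event 26 (EXEC): [IRQ0] PC=3: IRET -> resume MAIN at PC=4 (depth now 0)
Event 27 (EXEC): [MAIN] PC=4: INC 1 -> ACC=33
Event 28 (EXEC): [MAIN] PC=5: INC 3 -> ACC=36
Event 29 (EXEC): [MAIN] PC=6: INC 3 -> ACC=39
Event 30 (EXEC): [MAIN] PC=7: HALT

Answer: 39 MAIN 0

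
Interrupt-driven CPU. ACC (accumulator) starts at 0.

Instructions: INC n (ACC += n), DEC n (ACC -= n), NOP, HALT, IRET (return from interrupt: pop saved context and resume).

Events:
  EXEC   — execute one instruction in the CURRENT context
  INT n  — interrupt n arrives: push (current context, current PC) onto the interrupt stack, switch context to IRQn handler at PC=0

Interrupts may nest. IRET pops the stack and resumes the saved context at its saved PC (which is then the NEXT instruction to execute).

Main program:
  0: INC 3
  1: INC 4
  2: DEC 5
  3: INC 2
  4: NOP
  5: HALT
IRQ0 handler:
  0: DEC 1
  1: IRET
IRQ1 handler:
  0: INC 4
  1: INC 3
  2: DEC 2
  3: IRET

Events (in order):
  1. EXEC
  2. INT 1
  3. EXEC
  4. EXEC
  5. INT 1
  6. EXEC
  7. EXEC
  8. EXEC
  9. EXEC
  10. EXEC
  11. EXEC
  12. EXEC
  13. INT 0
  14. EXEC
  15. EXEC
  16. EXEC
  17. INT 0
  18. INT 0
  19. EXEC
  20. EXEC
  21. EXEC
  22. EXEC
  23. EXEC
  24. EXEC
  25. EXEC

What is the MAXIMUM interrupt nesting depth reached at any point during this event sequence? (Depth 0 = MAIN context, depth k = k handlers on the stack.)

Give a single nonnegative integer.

Event 1 (EXEC): [MAIN] PC=0: INC 3 -> ACC=3 [depth=0]
Event 2 (INT 1): INT 1 arrives: push (MAIN, PC=1), enter IRQ1 at PC=0 (depth now 1) [depth=1]
Event 3 (EXEC): [IRQ1] PC=0: INC 4 -> ACC=7 [depth=1]
Event 4 (EXEC): [IRQ1] PC=1: INC 3 -> ACC=10 [depth=1]
Event 5 (INT 1): INT 1 arrives: push (IRQ1, PC=2), enter IRQ1 at PC=0 (depth now 2) [depth=2]
Event 6 (EXEC): [IRQ1] PC=0: INC 4 -> ACC=14 [depth=2]
Event 7 (EXEC): [IRQ1] PC=1: INC 3 -> ACC=17 [depth=2]
Event 8 (EXEC): [IRQ1] PC=2: DEC 2 -> ACC=15 [depth=2]
Event 9 (EXEC): [IRQ1] PC=3: IRET -> resume IRQ1 at PC=2 (depth now 1) [depth=1]
Event 10 (EXEC): [IRQ1] PC=2: DEC 2 -> ACC=13 [depth=1]
Event 11 (EXEC): [IRQ1] PC=3: IRET -> resume MAIN at PC=1 (depth now 0) [depth=0]
Event 12 (EXEC): [MAIN] PC=1: INC 4 -> ACC=17 [depth=0]
Event 13 (INT 0): INT 0 arrives: push (MAIN, PC=2), enter IRQ0 at PC=0 (depth now 1) [depth=1]
Event 14 (EXEC): [IRQ0] PC=0: DEC 1 -> ACC=16 [depth=1]
Event 15 (EXEC): [IRQ0] PC=1: IRET -> resume MAIN at PC=2 (depth now 0) [depth=0]
Event 16 (EXEC): [MAIN] PC=2: DEC 5 -> ACC=11 [depth=0]
Event 17 (INT 0): INT 0 arrives: push (MAIN, PC=3), enter IRQ0 at PC=0 (depth now 1) [depth=1]
Event 18 (INT 0): INT 0 arrives: push (IRQ0, PC=0), enter IRQ0 at PC=0 (depth now 2) [depth=2]
Event 19 (EXEC): [IRQ0] PC=0: DEC 1 -> ACC=10 [depth=2]
Event 20 (EXEC): [IRQ0] PC=1: IRET -> resume IRQ0 at PC=0 (depth now 1) [depth=1]
Event 21 (EXEC): [IRQ0] PC=0: DEC 1 -> ACC=9 [depth=1]
Event 22 (EXEC): [IRQ0] PC=1: IRET -> resume MAIN at PC=3 (depth now 0) [depth=0]
Event 23 (EXEC): [MAIN] PC=3: INC 2 -> ACC=11 [depth=0]
Event 24 (EXEC): [MAIN] PC=4: NOP [depth=0]
Event 25 (EXEC): [MAIN] PC=5: HALT [depth=0]
Max depth observed: 2

Answer: 2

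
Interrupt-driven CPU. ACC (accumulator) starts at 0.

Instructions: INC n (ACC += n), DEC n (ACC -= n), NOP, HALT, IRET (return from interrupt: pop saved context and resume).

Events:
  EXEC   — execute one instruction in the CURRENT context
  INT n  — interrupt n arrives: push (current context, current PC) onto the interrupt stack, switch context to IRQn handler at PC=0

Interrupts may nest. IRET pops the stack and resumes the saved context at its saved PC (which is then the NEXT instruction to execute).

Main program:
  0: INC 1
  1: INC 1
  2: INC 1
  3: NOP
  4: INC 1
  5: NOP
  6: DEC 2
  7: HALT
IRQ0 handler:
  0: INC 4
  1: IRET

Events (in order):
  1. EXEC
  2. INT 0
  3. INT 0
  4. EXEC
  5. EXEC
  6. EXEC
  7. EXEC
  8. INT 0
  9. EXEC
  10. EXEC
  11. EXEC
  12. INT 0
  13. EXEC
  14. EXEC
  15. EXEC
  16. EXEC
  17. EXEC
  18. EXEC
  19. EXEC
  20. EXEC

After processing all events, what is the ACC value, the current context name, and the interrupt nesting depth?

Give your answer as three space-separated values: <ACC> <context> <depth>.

Event 1 (EXEC): [MAIN] PC=0: INC 1 -> ACC=1
Event 2 (INT 0): INT 0 arrives: push (MAIN, PC=1), enter IRQ0 at PC=0 (depth now 1)
Event 3 (INT 0): INT 0 arrives: push (IRQ0, PC=0), enter IRQ0 at PC=0 (depth now 2)
Event 4 (EXEC): [IRQ0] PC=0: INC 4 -> ACC=5
Event 5 (EXEC): [IRQ0] PC=1: IRET -> resume IRQ0 at PC=0 (depth now 1)
Event 6 (EXEC): [IRQ0] PC=0: INC 4 -> ACC=9
Event 7 (EXEC): [IRQ0] PC=1: IRET -> resume MAIN at PC=1 (depth now 0)
Event 8 (INT 0): INT 0 arrives: push (MAIN, PC=1), enter IRQ0 at PC=0 (depth now 1)
Event 9 (EXEC): [IRQ0] PC=0: INC 4 -> ACC=13
Event 10 (EXEC): [IRQ0] PC=1: IRET -> resume MAIN at PC=1 (depth now 0)
Event 11 (EXEC): [MAIN] PC=1: INC 1 -> ACC=14
Event 12 (INT 0): INT 0 arrives: push (MAIN, PC=2), enter IRQ0 at PC=0 (depth now 1)
Event 13 (EXEC): [IRQ0] PC=0: INC 4 -> ACC=18
Event 14 (EXEC): [IRQ0] PC=1: IRET -> resume MAIN at PC=2 (depth now 0)
Event 15 (EXEC): [MAIN] PC=2: INC 1 -> ACC=19
Event 16 (EXEC): [MAIN] PC=3: NOP
Event 17 (EXEC): [MAIN] PC=4: INC 1 -> ACC=20
Event 18 (EXEC): [MAIN] PC=5: NOP
Event 19 (EXEC): [MAIN] PC=6: DEC 2 -> ACC=18
Event 20 (EXEC): [MAIN] PC=7: HALT

Answer: 18 MAIN 0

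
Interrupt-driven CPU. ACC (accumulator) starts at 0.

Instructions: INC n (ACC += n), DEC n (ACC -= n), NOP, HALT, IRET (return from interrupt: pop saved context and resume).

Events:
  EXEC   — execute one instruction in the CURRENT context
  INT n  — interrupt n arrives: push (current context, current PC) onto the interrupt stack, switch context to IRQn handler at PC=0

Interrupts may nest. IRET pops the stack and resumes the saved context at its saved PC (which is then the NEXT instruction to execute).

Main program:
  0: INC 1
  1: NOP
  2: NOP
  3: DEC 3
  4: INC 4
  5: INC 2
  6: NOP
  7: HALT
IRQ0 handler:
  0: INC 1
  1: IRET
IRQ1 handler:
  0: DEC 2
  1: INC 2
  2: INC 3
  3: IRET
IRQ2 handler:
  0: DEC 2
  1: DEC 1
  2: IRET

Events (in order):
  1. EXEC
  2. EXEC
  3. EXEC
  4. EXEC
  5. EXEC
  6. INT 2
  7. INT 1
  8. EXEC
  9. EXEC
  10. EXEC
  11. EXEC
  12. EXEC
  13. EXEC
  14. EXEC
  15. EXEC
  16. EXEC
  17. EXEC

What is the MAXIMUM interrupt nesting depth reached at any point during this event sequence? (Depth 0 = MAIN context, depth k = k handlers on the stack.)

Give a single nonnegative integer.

Answer: 2

Derivation:
Event 1 (EXEC): [MAIN] PC=0: INC 1 -> ACC=1 [depth=0]
Event 2 (EXEC): [MAIN] PC=1: NOP [depth=0]
Event 3 (EXEC): [MAIN] PC=2: NOP [depth=0]
Event 4 (EXEC): [MAIN] PC=3: DEC 3 -> ACC=-2 [depth=0]
Event 5 (EXEC): [MAIN] PC=4: INC 4 -> ACC=2 [depth=0]
Event 6 (INT 2): INT 2 arrives: push (MAIN, PC=5), enter IRQ2 at PC=0 (depth now 1) [depth=1]
Event 7 (INT 1): INT 1 arrives: push (IRQ2, PC=0), enter IRQ1 at PC=0 (depth now 2) [depth=2]
Event 8 (EXEC): [IRQ1] PC=0: DEC 2 -> ACC=0 [depth=2]
Event 9 (EXEC): [IRQ1] PC=1: INC 2 -> ACC=2 [depth=2]
Event 10 (EXEC): [IRQ1] PC=2: INC 3 -> ACC=5 [depth=2]
Event 11 (EXEC): [IRQ1] PC=3: IRET -> resume IRQ2 at PC=0 (depth now 1) [depth=1]
Event 12 (EXEC): [IRQ2] PC=0: DEC 2 -> ACC=3 [depth=1]
Event 13 (EXEC): [IRQ2] PC=1: DEC 1 -> ACC=2 [depth=1]
Event 14 (EXEC): [IRQ2] PC=2: IRET -> resume MAIN at PC=5 (depth now 0) [depth=0]
Event 15 (EXEC): [MAIN] PC=5: INC 2 -> ACC=4 [depth=0]
Event 16 (EXEC): [MAIN] PC=6: NOP [depth=0]
Event 17 (EXEC): [MAIN] PC=7: HALT [depth=0]
Max depth observed: 2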